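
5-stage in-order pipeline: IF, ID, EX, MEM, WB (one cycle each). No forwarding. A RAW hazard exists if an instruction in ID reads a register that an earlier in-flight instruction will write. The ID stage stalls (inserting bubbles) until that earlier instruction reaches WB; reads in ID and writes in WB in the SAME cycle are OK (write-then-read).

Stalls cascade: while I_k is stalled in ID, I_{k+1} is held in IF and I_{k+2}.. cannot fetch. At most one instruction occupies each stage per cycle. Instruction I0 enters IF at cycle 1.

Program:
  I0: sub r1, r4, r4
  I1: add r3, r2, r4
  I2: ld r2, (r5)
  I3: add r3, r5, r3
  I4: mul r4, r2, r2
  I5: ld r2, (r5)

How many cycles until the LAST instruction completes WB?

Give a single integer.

I0 sub r1 <- r4,r4: IF@1 ID@2 stall=0 (-) EX@3 MEM@4 WB@5
I1 add r3 <- r2,r4: IF@2 ID@3 stall=0 (-) EX@4 MEM@5 WB@6
I2 ld r2 <- r5: IF@3 ID@4 stall=0 (-) EX@5 MEM@6 WB@7
I3 add r3 <- r5,r3: IF@4 ID@5 stall=1 (RAW on I1.r3 (WB@6)) EX@7 MEM@8 WB@9
I4 mul r4 <- r2,r2: IF@5 ID@7 stall=0 (-) EX@8 MEM@9 WB@10
I5 ld r2 <- r5: IF@7 ID@8 stall=0 (-) EX@9 MEM@10 WB@11

Answer: 11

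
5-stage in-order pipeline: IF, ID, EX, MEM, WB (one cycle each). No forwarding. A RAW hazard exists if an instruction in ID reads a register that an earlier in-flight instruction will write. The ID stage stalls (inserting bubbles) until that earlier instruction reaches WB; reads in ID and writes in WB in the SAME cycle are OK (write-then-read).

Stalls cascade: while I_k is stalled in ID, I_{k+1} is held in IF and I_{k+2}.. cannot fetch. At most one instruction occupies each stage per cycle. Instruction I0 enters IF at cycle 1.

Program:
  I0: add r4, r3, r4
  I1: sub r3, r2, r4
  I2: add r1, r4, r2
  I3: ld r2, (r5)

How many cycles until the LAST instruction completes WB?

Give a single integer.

I0 add r4 <- r3,r4: IF@1 ID@2 stall=0 (-) EX@3 MEM@4 WB@5
I1 sub r3 <- r2,r4: IF@2 ID@3 stall=2 (RAW on I0.r4 (WB@5)) EX@6 MEM@7 WB@8
I2 add r1 <- r4,r2: IF@3 ID@6 stall=0 (-) EX@7 MEM@8 WB@9
I3 ld r2 <- r5: IF@6 ID@7 stall=0 (-) EX@8 MEM@9 WB@10

Answer: 10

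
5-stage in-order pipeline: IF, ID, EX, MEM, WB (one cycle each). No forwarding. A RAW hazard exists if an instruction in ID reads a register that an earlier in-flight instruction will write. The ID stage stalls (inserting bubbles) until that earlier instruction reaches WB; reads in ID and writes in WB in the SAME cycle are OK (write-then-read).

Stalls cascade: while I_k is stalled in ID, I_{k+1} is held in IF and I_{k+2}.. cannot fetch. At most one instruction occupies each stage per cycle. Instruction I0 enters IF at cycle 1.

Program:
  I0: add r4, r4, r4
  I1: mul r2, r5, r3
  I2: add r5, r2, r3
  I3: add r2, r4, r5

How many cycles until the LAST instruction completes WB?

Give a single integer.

I0 add r4 <- r4,r4: IF@1 ID@2 stall=0 (-) EX@3 MEM@4 WB@5
I1 mul r2 <- r5,r3: IF@2 ID@3 stall=0 (-) EX@4 MEM@5 WB@6
I2 add r5 <- r2,r3: IF@3 ID@4 stall=2 (RAW on I1.r2 (WB@6)) EX@7 MEM@8 WB@9
I3 add r2 <- r4,r5: IF@4 ID@7 stall=2 (RAW on I2.r5 (WB@9)) EX@10 MEM@11 WB@12

Answer: 12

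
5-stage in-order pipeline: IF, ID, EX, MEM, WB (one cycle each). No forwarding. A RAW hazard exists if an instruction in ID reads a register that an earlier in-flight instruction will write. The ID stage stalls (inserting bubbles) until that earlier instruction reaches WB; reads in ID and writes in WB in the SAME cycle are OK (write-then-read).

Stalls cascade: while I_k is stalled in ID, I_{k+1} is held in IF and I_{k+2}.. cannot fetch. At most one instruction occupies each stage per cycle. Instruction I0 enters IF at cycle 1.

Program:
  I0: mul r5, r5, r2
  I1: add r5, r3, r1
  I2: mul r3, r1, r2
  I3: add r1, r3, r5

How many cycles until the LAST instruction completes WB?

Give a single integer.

Answer: 10

Derivation:
I0 mul r5 <- r5,r2: IF@1 ID@2 stall=0 (-) EX@3 MEM@4 WB@5
I1 add r5 <- r3,r1: IF@2 ID@3 stall=0 (-) EX@4 MEM@5 WB@6
I2 mul r3 <- r1,r2: IF@3 ID@4 stall=0 (-) EX@5 MEM@6 WB@7
I3 add r1 <- r3,r5: IF@4 ID@5 stall=2 (RAW on I2.r3 (WB@7)) EX@8 MEM@9 WB@10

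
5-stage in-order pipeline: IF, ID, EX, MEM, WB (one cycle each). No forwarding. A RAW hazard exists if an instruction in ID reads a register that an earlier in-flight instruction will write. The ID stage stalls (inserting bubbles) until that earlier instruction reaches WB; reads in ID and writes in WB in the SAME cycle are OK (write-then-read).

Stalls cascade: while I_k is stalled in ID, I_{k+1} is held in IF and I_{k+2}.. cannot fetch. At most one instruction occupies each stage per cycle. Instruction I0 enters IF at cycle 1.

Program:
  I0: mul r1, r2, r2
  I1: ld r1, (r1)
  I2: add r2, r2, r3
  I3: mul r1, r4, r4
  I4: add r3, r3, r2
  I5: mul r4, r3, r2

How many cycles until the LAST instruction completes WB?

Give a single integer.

I0 mul r1 <- r2,r2: IF@1 ID@2 stall=0 (-) EX@3 MEM@4 WB@5
I1 ld r1 <- r1: IF@2 ID@3 stall=2 (RAW on I0.r1 (WB@5)) EX@6 MEM@7 WB@8
I2 add r2 <- r2,r3: IF@3 ID@6 stall=0 (-) EX@7 MEM@8 WB@9
I3 mul r1 <- r4,r4: IF@6 ID@7 stall=0 (-) EX@8 MEM@9 WB@10
I4 add r3 <- r3,r2: IF@7 ID@8 stall=1 (RAW on I2.r2 (WB@9)) EX@10 MEM@11 WB@12
I5 mul r4 <- r3,r2: IF@8 ID@10 stall=2 (RAW on I4.r3 (WB@12)) EX@13 MEM@14 WB@15

Answer: 15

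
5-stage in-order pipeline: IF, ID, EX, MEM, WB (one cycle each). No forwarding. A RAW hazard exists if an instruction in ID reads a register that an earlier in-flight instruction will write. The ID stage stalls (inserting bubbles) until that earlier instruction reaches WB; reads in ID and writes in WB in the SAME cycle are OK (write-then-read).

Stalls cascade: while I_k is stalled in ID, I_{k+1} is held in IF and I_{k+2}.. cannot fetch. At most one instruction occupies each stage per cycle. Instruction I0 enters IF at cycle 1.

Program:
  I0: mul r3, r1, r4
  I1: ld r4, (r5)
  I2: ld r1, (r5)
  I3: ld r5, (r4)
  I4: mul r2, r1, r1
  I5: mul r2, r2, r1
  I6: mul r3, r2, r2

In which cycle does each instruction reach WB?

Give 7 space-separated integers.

I0 mul r3 <- r1,r4: IF@1 ID@2 stall=0 (-) EX@3 MEM@4 WB@5
I1 ld r4 <- r5: IF@2 ID@3 stall=0 (-) EX@4 MEM@5 WB@6
I2 ld r1 <- r5: IF@3 ID@4 stall=0 (-) EX@5 MEM@6 WB@7
I3 ld r5 <- r4: IF@4 ID@5 stall=1 (RAW on I1.r4 (WB@6)) EX@7 MEM@8 WB@9
I4 mul r2 <- r1,r1: IF@5 ID@7 stall=0 (-) EX@8 MEM@9 WB@10
I5 mul r2 <- r2,r1: IF@7 ID@8 stall=2 (RAW on I4.r2 (WB@10)) EX@11 MEM@12 WB@13
I6 mul r3 <- r2,r2: IF@8 ID@11 stall=2 (RAW on I5.r2 (WB@13)) EX@14 MEM@15 WB@16

Answer: 5 6 7 9 10 13 16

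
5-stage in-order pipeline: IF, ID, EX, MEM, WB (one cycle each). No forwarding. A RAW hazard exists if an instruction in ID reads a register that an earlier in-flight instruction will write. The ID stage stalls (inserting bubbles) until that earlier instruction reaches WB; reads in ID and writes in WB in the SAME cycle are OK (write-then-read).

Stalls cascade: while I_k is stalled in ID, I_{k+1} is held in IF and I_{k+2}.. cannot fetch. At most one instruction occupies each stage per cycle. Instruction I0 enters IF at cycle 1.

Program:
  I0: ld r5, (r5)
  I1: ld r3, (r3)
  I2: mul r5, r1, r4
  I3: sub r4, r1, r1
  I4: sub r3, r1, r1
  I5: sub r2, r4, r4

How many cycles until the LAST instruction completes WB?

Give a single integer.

Answer: 11

Derivation:
I0 ld r5 <- r5: IF@1 ID@2 stall=0 (-) EX@3 MEM@4 WB@5
I1 ld r3 <- r3: IF@2 ID@3 stall=0 (-) EX@4 MEM@5 WB@6
I2 mul r5 <- r1,r4: IF@3 ID@4 stall=0 (-) EX@5 MEM@6 WB@7
I3 sub r4 <- r1,r1: IF@4 ID@5 stall=0 (-) EX@6 MEM@7 WB@8
I4 sub r3 <- r1,r1: IF@5 ID@6 stall=0 (-) EX@7 MEM@8 WB@9
I5 sub r2 <- r4,r4: IF@6 ID@7 stall=1 (RAW on I3.r4 (WB@8)) EX@9 MEM@10 WB@11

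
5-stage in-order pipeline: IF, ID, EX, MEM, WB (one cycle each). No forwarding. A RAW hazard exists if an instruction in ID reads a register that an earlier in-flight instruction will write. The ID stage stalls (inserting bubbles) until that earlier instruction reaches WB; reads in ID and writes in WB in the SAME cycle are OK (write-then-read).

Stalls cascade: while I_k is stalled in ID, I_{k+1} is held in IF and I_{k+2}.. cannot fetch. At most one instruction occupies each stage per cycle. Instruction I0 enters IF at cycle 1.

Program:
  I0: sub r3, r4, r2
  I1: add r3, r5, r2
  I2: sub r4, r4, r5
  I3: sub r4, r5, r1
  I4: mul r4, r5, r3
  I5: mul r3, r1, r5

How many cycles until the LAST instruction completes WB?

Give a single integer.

I0 sub r3 <- r4,r2: IF@1 ID@2 stall=0 (-) EX@3 MEM@4 WB@5
I1 add r3 <- r5,r2: IF@2 ID@3 stall=0 (-) EX@4 MEM@5 WB@6
I2 sub r4 <- r4,r5: IF@3 ID@4 stall=0 (-) EX@5 MEM@6 WB@7
I3 sub r4 <- r5,r1: IF@4 ID@5 stall=0 (-) EX@6 MEM@7 WB@8
I4 mul r4 <- r5,r3: IF@5 ID@6 stall=0 (-) EX@7 MEM@8 WB@9
I5 mul r3 <- r1,r5: IF@6 ID@7 stall=0 (-) EX@8 MEM@9 WB@10

Answer: 10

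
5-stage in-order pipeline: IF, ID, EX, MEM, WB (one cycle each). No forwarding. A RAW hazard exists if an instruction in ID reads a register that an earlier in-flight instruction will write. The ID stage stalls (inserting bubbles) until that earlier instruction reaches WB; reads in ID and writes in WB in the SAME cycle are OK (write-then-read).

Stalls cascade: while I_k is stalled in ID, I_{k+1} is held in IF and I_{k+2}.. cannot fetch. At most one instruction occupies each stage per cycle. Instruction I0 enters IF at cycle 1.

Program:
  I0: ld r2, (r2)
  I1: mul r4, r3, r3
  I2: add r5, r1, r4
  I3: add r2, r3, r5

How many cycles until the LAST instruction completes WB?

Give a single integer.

Answer: 12

Derivation:
I0 ld r2 <- r2: IF@1 ID@2 stall=0 (-) EX@3 MEM@4 WB@5
I1 mul r4 <- r3,r3: IF@2 ID@3 stall=0 (-) EX@4 MEM@5 WB@6
I2 add r5 <- r1,r4: IF@3 ID@4 stall=2 (RAW on I1.r4 (WB@6)) EX@7 MEM@8 WB@9
I3 add r2 <- r3,r5: IF@4 ID@7 stall=2 (RAW on I2.r5 (WB@9)) EX@10 MEM@11 WB@12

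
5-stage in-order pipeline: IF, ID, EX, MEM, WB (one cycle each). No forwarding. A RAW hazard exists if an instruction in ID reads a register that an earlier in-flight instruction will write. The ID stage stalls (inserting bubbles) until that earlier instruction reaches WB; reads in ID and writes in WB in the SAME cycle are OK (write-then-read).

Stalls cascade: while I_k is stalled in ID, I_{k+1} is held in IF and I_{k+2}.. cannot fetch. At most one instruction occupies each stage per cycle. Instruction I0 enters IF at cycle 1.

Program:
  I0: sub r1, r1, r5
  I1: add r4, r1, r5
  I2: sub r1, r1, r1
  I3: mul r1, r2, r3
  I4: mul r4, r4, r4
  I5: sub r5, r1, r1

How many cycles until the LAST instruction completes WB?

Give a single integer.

Answer: 13

Derivation:
I0 sub r1 <- r1,r5: IF@1 ID@2 stall=0 (-) EX@3 MEM@4 WB@5
I1 add r4 <- r1,r5: IF@2 ID@3 stall=2 (RAW on I0.r1 (WB@5)) EX@6 MEM@7 WB@8
I2 sub r1 <- r1,r1: IF@3 ID@6 stall=0 (-) EX@7 MEM@8 WB@9
I3 mul r1 <- r2,r3: IF@6 ID@7 stall=0 (-) EX@8 MEM@9 WB@10
I4 mul r4 <- r4,r4: IF@7 ID@8 stall=0 (-) EX@9 MEM@10 WB@11
I5 sub r5 <- r1,r1: IF@8 ID@9 stall=1 (RAW on I3.r1 (WB@10)) EX@11 MEM@12 WB@13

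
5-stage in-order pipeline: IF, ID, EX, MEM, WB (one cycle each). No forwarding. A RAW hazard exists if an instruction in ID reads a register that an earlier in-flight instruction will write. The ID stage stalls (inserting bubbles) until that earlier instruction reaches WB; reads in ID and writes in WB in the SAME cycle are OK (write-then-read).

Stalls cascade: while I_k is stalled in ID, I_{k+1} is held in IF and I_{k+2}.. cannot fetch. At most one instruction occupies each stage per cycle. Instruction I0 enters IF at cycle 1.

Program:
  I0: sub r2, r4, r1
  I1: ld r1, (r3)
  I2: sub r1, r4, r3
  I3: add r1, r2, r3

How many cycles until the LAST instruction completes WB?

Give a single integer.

I0 sub r2 <- r4,r1: IF@1 ID@2 stall=0 (-) EX@3 MEM@4 WB@5
I1 ld r1 <- r3: IF@2 ID@3 stall=0 (-) EX@4 MEM@5 WB@6
I2 sub r1 <- r4,r3: IF@3 ID@4 stall=0 (-) EX@5 MEM@6 WB@7
I3 add r1 <- r2,r3: IF@4 ID@5 stall=0 (-) EX@6 MEM@7 WB@8

Answer: 8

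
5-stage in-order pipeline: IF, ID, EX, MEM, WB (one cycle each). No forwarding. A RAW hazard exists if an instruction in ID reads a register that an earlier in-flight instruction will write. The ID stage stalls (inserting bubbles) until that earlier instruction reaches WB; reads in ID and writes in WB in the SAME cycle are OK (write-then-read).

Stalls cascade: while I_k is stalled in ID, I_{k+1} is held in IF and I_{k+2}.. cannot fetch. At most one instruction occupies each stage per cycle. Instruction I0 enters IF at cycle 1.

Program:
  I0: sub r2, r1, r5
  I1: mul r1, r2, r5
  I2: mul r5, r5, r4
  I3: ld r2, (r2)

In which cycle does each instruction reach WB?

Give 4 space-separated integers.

I0 sub r2 <- r1,r5: IF@1 ID@2 stall=0 (-) EX@3 MEM@4 WB@5
I1 mul r1 <- r2,r5: IF@2 ID@3 stall=2 (RAW on I0.r2 (WB@5)) EX@6 MEM@7 WB@8
I2 mul r5 <- r5,r4: IF@3 ID@6 stall=0 (-) EX@7 MEM@8 WB@9
I3 ld r2 <- r2: IF@6 ID@7 stall=0 (-) EX@8 MEM@9 WB@10

Answer: 5 8 9 10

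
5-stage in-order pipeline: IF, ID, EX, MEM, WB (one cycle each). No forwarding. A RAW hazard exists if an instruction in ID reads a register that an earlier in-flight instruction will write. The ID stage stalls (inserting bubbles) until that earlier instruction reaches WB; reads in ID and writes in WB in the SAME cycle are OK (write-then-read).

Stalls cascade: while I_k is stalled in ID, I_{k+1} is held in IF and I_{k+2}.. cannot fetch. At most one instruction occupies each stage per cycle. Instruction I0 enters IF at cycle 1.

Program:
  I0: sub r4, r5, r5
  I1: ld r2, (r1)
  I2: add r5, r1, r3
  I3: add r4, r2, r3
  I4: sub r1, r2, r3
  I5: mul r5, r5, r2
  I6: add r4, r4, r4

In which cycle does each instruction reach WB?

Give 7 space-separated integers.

Answer: 5 6 7 9 10 11 12

Derivation:
I0 sub r4 <- r5,r5: IF@1 ID@2 stall=0 (-) EX@3 MEM@4 WB@5
I1 ld r2 <- r1: IF@2 ID@3 stall=0 (-) EX@4 MEM@5 WB@6
I2 add r5 <- r1,r3: IF@3 ID@4 stall=0 (-) EX@5 MEM@6 WB@7
I3 add r4 <- r2,r3: IF@4 ID@5 stall=1 (RAW on I1.r2 (WB@6)) EX@7 MEM@8 WB@9
I4 sub r1 <- r2,r3: IF@5 ID@7 stall=0 (-) EX@8 MEM@9 WB@10
I5 mul r5 <- r5,r2: IF@7 ID@8 stall=0 (-) EX@9 MEM@10 WB@11
I6 add r4 <- r4,r4: IF@8 ID@9 stall=0 (-) EX@10 MEM@11 WB@12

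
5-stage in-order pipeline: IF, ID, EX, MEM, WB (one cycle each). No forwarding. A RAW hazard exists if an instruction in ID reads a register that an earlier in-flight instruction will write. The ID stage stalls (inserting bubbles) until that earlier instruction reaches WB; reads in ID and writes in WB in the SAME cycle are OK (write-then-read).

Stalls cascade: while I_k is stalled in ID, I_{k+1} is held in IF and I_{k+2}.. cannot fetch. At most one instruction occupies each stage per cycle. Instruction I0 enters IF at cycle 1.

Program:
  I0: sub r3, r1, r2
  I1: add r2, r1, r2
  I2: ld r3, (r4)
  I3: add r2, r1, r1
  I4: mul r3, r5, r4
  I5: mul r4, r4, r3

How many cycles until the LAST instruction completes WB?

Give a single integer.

I0 sub r3 <- r1,r2: IF@1 ID@2 stall=0 (-) EX@3 MEM@4 WB@5
I1 add r2 <- r1,r2: IF@2 ID@3 stall=0 (-) EX@4 MEM@5 WB@6
I2 ld r3 <- r4: IF@3 ID@4 stall=0 (-) EX@5 MEM@6 WB@7
I3 add r2 <- r1,r1: IF@4 ID@5 stall=0 (-) EX@6 MEM@7 WB@8
I4 mul r3 <- r5,r4: IF@5 ID@6 stall=0 (-) EX@7 MEM@8 WB@9
I5 mul r4 <- r4,r3: IF@6 ID@7 stall=2 (RAW on I4.r3 (WB@9)) EX@10 MEM@11 WB@12

Answer: 12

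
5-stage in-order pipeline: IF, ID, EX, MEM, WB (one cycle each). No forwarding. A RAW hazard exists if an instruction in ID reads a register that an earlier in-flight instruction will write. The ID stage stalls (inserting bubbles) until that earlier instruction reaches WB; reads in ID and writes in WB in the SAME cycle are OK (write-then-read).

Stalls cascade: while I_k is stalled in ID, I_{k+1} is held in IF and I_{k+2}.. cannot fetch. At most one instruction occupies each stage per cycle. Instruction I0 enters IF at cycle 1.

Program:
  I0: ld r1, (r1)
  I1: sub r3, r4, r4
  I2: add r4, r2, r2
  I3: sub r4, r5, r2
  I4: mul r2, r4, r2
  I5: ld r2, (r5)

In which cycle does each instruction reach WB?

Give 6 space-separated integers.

Answer: 5 6 7 8 11 12

Derivation:
I0 ld r1 <- r1: IF@1 ID@2 stall=0 (-) EX@3 MEM@4 WB@5
I1 sub r3 <- r4,r4: IF@2 ID@3 stall=0 (-) EX@4 MEM@5 WB@6
I2 add r4 <- r2,r2: IF@3 ID@4 stall=0 (-) EX@5 MEM@6 WB@7
I3 sub r4 <- r5,r2: IF@4 ID@5 stall=0 (-) EX@6 MEM@7 WB@8
I4 mul r2 <- r4,r2: IF@5 ID@6 stall=2 (RAW on I3.r4 (WB@8)) EX@9 MEM@10 WB@11
I5 ld r2 <- r5: IF@6 ID@9 stall=0 (-) EX@10 MEM@11 WB@12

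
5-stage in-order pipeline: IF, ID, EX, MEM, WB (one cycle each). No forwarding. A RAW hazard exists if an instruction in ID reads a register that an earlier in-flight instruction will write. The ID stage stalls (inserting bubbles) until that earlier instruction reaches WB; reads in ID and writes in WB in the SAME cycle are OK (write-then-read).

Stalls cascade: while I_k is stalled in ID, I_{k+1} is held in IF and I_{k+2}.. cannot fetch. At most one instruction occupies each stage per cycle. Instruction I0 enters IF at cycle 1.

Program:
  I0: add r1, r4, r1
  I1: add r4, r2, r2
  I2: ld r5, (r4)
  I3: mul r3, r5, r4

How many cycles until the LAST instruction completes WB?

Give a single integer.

Answer: 12

Derivation:
I0 add r1 <- r4,r1: IF@1 ID@2 stall=0 (-) EX@3 MEM@4 WB@5
I1 add r4 <- r2,r2: IF@2 ID@3 stall=0 (-) EX@4 MEM@5 WB@6
I2 ld r5 <- r4: IF@3 ID@4 stall=2 (RAW on I1.r4 (WB@6)) EX@7 MEM@8 WB@9
I3 mul r3 <- r5,r4: IF@4 ID@7 stall=2 (RAW on I2.r5 (WB@9)) EX@10 MEM@11 WB@12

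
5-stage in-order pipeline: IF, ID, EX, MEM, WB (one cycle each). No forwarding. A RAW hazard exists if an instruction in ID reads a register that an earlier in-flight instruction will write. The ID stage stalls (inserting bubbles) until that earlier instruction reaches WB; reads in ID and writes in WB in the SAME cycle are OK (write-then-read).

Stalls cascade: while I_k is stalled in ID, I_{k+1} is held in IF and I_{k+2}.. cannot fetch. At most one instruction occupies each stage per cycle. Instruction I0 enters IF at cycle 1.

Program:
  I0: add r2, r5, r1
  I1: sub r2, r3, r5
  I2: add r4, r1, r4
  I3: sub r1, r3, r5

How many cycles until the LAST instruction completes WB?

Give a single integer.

Answer: 8

Derivation:
I0 add r2 <- r5,r1: IF@1 ID@2 stall=0 (-) EX@3 MEM@4 WB@5
I1 sub r2 <- r3,r5: IF@2 ID@3 stall=0 (-) EX@4 MEM@5 WB@6
I2 add r4 <- r1,r4: IF@3 ID@4 stall=0 (-) EX@5 MEM@6 WB@7
I3 sub r1 <- r3,r5: IF@4 ID@5 stall=0 (-) EX@6 MEM@7 WB@8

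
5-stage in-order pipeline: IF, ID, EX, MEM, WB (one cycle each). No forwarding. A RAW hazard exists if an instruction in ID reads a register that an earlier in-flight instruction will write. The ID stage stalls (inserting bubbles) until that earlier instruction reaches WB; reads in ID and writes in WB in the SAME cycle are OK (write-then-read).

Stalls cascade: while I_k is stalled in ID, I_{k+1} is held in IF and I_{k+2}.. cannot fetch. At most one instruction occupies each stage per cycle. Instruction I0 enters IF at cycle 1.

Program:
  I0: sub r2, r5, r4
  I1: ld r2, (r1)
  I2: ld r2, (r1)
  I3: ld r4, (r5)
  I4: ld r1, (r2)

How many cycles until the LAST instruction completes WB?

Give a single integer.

Answer: 10

Derivation:
I0 sub r2 <- r5,r4: IF@1 ID@2 stall=0 (-) EX@3 MEM@4 WB@5
I1 ld r2 <- r1: IF@2 ID@3 stall=0 (-) EX@4 MEM@5 WB@6
I2 ld r2 <- r1: IF@3 ID@4 stall=0 (-) EX@5 MEM@6 WB@7
I3 ld r4 <- r5: IF@4 ID@5 stall=0 (-) EX@6 MEM@7 WB@8
I4 ld r1 <- r2: IF@5 ID@6 stall=1 (RAW on I2.r2 (WB@7)) EX@8 MEM@9 WB@10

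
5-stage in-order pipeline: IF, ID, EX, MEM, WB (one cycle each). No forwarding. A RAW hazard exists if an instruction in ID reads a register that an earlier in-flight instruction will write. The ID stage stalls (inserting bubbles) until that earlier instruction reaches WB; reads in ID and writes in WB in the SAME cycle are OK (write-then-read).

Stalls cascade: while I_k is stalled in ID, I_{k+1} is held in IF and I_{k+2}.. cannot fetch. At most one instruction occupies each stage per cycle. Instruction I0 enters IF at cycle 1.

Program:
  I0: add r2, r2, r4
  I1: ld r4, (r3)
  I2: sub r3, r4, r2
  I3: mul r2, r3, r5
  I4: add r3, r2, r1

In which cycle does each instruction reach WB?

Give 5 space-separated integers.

Answer: 5 6 9 12 15

Derivation:
I0 add r2 <- r2,r4: IF@1 ID@2 stall=0 (-) EX@3 MEM@4 WB@5
I1 ld r4 <- r3: IF@2 ID@3 stall=0 (-) EX@4 MEM@5 WB@6
I2 sub r3 <- r4,r2: IF@3 ID@4 stall=2 (RAW on I1.r4 (WB@6)) EX@7 MEM@8 WB@9
I3 mul r2 <- r3,r5: IF@4 ID@7 stall=2 (RAW on I2.r3 (WB@9)) EX@10 MEM@11 WB@12
I4 add r3 <- r2,r1: IF@7 ID@10 stall=2 (RAW on I3.r2 (WB@12)) EX@13 MEM@14 WB@15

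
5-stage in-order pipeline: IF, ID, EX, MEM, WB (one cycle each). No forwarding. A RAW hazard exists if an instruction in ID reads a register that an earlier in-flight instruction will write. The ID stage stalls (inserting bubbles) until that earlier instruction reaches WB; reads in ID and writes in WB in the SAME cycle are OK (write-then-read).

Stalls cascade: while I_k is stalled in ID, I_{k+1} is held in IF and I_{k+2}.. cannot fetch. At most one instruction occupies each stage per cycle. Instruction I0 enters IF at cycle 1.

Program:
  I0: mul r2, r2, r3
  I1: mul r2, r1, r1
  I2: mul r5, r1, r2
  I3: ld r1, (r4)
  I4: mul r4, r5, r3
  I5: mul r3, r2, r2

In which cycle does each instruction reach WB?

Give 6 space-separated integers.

Answer: 5 6 9 10 12 13

Derivation:
I0 mul r2 <- r2,r3: IF@1 ID@2 stall=0 (-) EX@3 MEM@4 WB@5
I1 mul r2 <- r1,r1: IF@2 ID@3 stall=0 (-) EX@4 MEM@5 WB@6
I2 mul r5 <- r1,r2: IF@3 ID@4 stall=2 (RAW on I1.r2 (WB@6)) EX@7 MEM@8 WB@9
I3 ld r1 <- r4: IF@4 ID@7 stall=0 (-) EX@8 MEM@9 WB@10
I4 mul r4 <- r5,r3: IF@7 ID@8 stall=1 (RAW on I2.r5 (WB@9)) EX@10 MEM@11 WB@12
I5 mul r3 <- r2,r2: IF@8 ID@10 stall=0 (-) EX@11 MEM@12 WB@13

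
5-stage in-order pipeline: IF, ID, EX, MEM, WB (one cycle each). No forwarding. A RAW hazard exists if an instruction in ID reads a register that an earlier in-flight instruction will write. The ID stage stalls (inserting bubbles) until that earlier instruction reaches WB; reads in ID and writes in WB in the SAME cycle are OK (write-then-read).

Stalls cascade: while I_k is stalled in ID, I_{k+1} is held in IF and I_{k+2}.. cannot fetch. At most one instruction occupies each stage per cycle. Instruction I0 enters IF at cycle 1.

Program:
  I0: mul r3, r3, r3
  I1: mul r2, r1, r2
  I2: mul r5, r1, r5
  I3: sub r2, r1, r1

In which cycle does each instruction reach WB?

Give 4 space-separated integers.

Answer: 5 6 7 8

Derivation:
I0 mul r3 <- r3,r3: IF@1 ID@2 stall=0 (-) EX@3 MEM@4 WB@5
I1 mul r2 <- r1,r2: IF@2 ID@3 stall=0 (-) EX@4 MEM@5 WB@6
I2 mul r5 <- r1,r5: IF@3 ID@4 stall=0 (-) EX@5 MEM@6 WB@7
I3 sub r2 <- r1,r1: IF@4 ID@5 stall=0 (-) EX@6 MEM@7 WB@8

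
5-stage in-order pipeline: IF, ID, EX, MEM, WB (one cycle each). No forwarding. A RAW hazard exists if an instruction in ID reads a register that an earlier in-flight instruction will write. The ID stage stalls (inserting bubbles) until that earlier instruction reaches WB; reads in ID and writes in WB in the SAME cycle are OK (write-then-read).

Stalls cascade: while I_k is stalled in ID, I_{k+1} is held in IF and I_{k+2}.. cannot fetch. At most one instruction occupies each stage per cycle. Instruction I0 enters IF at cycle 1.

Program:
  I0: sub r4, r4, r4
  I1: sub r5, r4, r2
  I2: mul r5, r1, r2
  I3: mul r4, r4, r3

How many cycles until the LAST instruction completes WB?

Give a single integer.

Answer: 10

Derivation:
I0 sub r4 <- r4,r4: IF@1 ID@2 stall=0 (-) EX@3 MEM@4 WB@5
I1 sub r5 <- r4,r2: IF@2 ID@3 stall=2 (RAW on I0.r4 (WB@5)) EX@6 MEM@7 WB@8
I2 mul r5 <- r1,r2: IF@3 ID@6 stall=0 (-) EX@7 MEM@8 WB@9
I3 mul r4 <- r4,r3: IF@6 ID@7 stall=0 (-) EX@8 MEM@9 WB@10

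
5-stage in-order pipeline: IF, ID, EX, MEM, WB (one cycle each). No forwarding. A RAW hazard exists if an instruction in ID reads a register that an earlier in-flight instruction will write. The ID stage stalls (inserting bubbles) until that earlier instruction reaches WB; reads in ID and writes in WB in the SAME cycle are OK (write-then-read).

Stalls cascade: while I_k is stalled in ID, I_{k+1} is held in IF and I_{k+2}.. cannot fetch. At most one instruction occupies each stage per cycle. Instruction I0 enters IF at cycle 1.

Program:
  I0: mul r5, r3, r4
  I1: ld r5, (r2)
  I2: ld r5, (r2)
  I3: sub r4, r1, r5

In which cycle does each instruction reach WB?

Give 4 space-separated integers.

Answer: 5 6 7 10

Derivation:
I0 mul r5 <- r3,r4: IF@1 ID@2 stall=0 (-) EX@3 MEM@4 WB@5
I1 ld r5 <- r2: IF@2 ID@3 stall=0 (-) EX@4 MEM@5 WB@6
I2 ld r5 <- r2: IF@3 ID@4 stall=0 (-) EX@5 MEM@6 WB@7
I3 sub r4 <- r1,r5: IF@4 ID@5 stall=2 (RAW on I2.r5 (WB@7)) EX@8 MEM@9 WB@10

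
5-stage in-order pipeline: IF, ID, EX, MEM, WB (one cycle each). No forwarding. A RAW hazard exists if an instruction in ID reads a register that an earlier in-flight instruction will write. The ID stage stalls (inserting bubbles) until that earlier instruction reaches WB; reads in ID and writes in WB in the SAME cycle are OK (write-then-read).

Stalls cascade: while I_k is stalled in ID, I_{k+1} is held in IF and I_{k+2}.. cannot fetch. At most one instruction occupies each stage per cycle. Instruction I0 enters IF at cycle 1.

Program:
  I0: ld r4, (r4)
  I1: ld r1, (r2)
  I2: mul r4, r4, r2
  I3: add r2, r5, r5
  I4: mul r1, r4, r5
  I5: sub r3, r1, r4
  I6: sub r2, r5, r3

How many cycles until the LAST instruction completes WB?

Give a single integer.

I0 ld r4 <- r4: IF@1 ID@2 stall=0 (-) EX@3 MEM@4 WB@5
I1 ld r1 <- r2: IF@2 ID@3 stall=0 (-) EX@4 MEM@5 WB@6
I2 mul r4 <- r4,r2: IF@3 ID@4 stall=1 (RAW on I0.r4 (WB@5)) EX@6 MEM@7 WB@8
I3 add r2 <- r5,r5: IF@4 ID@6 stall=0 (-) EX@7 MEM@8 WB@9
I4 mul r1 <- r4,r5: IF@6 ID@7 stall=1 (RAW on I2.r4 (WB@8)) EX@9 MEM@10 WB@11
I5 sub r3 <- r1,r4: IF@7 ID@9 stall=2 (RAW on I4.r1 (WB@11)) EX@12 MEM@13 WB@14
I6 sub r2 <- r5,r3: IF@9 ID@12 stall=2 (RAW on I5.r3 (WB@14)) EX@15 MEM@16 WB@17

Answer: 17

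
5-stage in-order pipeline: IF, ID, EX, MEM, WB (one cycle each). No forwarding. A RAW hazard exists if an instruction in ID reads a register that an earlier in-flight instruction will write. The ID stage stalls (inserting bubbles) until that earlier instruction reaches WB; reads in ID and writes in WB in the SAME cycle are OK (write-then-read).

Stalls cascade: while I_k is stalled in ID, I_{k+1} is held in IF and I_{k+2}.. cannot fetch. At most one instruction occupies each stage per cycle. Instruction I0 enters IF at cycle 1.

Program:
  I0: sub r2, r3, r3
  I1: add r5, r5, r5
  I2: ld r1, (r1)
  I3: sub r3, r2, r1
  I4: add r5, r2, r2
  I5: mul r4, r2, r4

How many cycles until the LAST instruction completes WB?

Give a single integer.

I0 sub r2 <- r3,r3: IF@1 ID@2 stall=0 (-) EX@3 MEM@4 WB@5
I1 add r5 <- r5,r5: IF@2 ID@3 stall=0 (-) EX@4 MEM@5 WB@6
I2 ld r1 <- r1: IF@3 ID@4 stall=0 (-) EX@5 MEM@6 WB@7
I3 sub r3 <- r2,r1: IF@4 ID@5 stall=2 (RAW on I2.r1 (WB@7)) EX@8 MEM@9 WB@10
I4 add r5 <- r2,r2: IF@5 ID@8 stall=0 (-) EX@9 MEM@10 WB@11
I5 mul r4 <- r2,r4: IF@8 ID@9 stall=0 (-) EX@10 MEM@11 WB@12

Answer: 12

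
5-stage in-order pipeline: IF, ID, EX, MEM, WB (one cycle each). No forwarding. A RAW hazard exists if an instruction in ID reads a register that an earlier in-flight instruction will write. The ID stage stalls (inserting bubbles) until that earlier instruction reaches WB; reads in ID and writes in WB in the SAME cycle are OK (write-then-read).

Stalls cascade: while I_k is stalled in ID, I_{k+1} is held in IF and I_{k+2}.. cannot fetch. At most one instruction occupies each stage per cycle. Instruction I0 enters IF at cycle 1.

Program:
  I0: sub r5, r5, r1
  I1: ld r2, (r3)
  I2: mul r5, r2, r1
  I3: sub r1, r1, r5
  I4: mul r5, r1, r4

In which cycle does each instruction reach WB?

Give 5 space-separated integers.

Answer: 5 6 9 12 15

Derivation:
I0 sub r5 <- r5,r1: IF@1 ID@2 stall=0 (-) EX@3 MEM@4 WB@5
I1 ld r2 <- r3: IF@2 ID@3 stall=0 (-) EX@4 MEM@5 WB@6
I2 mul r5 <- r2,r1: IF@3 ID@4 stall=2 (RAW on I1.r2 (WB@6)) EX@7 MEM@8 WB@9
I3 sub r1 <- r1,r5: IF@4 ID@7 stall=2 (RAW on I2.r5 (WB@9)) EX@10 MEM@11 WB@12
I4 mul r5 <- r1,r4: IF@7 ID@10 stall=2 (RAW on I3.r1 (WB@12)) EX@13 MEM@14 WB@15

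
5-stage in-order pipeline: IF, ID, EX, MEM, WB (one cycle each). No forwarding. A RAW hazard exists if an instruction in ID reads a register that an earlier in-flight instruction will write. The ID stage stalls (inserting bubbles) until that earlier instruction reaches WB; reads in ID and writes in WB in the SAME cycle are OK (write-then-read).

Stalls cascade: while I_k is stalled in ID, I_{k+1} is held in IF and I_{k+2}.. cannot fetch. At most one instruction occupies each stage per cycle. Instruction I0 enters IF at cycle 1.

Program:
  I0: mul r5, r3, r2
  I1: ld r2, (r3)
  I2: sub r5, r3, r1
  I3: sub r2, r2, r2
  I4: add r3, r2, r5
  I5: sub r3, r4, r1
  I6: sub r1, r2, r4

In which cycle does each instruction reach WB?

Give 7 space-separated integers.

I0 mul r5 <- r3,r2: IF@1 ID@2 stall=0 (-) EX@3 MEM@4 WB@5
I1 ld r2 <- r3: IF@2 ID@3 stall=0 (-) EX@4 MEM@5 WB@6
I2 sub r5 <- r3,r1: IF@3 ID@4 stall=0 (-) EX@5 MEM@6 WB@7
I3 sub r2 <- r2,r2: IF@4 ID@5 stall=1 (RAW on I1.r2 (WB@6)) EX@7 MEM@8 WB@9
I4 add r3 <- r2,r5: IF@5 ID@7 stall=2 (RAW on I3.r2 (WB@9)) EX@10 MEM@11 WB@12
I5 sub r3 <- r4,r1: IF@7 ID@10 stall=0 (-) EX@11 MEM@12 WB@13
I6 sub r1 <- r2,r4: IF@10 ID@11 stall=0 (-) EX@12 MEM@13 WB@14

Answer: 5 6 7 9 12 13 14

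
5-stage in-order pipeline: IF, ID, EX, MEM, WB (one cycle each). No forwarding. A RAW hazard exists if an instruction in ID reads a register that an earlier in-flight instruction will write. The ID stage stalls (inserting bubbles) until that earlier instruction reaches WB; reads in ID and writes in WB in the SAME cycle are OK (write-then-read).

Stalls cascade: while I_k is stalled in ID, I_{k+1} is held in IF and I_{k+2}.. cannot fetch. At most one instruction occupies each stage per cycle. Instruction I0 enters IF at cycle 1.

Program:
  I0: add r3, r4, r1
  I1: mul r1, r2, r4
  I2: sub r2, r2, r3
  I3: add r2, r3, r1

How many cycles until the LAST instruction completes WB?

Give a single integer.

Answer: 9

Derivation:
I0 add r3 <- r4,r1: IF@1 ID@2 stall=0 (-) EX@3 MEM@4 WB@5
I1 mul r1 <- r2,r4: IF@2 ID@3 stall=0 (-) EX@4 MEM@5 WB@6
I2 sub r2 <- r2,r3: IF@3 ID@4 stall=1 (RAW on I0.r3 (WB@5)) EX@6 MEM@7 WB@8
I3 add r2 <- r3,r1: IF@4 ID@6 stall=0 (-) EX@7 MEM@8 WB@9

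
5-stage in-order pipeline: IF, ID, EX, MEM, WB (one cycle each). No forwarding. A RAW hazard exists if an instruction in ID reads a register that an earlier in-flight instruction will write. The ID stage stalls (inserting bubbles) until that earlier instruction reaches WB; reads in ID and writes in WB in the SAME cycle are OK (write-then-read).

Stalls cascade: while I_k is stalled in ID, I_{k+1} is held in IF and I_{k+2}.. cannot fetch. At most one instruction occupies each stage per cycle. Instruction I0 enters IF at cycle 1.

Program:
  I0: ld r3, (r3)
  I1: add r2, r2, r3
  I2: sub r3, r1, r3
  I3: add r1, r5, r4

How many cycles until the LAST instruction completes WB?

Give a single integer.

Answer: 10

Derivation:
I0 ld r3 <- r3: IF@1 ID@2 stall=0 (-) EX@3 MEM@4 WB@5
I1 add r2 <- r2,r3: IF@2 ID@3 stall=2 (RAW on I0.r3 (WB@5)) EX@6 MEM@7 WB@8
I2 sub r3 <- r1,r3: IF@3 ID@6 stall=0 (-) EX@7 MEM@8 WB@9
I3 add r1 <- r5,r4: IF@6 ID@7 stall=0 (-) EX@8 MEM@9 WB@10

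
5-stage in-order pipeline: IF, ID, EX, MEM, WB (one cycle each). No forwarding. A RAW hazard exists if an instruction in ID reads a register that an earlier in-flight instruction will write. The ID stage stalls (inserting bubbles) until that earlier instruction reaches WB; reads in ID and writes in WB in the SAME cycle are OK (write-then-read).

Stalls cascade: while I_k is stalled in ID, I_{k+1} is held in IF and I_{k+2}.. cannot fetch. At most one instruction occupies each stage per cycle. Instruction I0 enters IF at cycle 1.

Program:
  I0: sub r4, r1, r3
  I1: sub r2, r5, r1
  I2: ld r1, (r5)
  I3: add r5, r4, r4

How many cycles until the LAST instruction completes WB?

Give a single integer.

I0 sub r4 <- r1,r3: IF@1 ID@2 stall=0 (-) EX@3 MEM@4 WB@5
I1 sub r2 <- r5,r1: IF@2 ID@3 stall=0 (-) EX@4 MEM@5 WB@6
I2 ld r1 <- r5: IF@3 ID@4 stall=0 (-) EX@5 MEM@6 WB@7
I3 add r5 <- r4,r4: IF@4 ID@5 stall=0 (-) EX@6 MEM@7 WB@8

Answer: 8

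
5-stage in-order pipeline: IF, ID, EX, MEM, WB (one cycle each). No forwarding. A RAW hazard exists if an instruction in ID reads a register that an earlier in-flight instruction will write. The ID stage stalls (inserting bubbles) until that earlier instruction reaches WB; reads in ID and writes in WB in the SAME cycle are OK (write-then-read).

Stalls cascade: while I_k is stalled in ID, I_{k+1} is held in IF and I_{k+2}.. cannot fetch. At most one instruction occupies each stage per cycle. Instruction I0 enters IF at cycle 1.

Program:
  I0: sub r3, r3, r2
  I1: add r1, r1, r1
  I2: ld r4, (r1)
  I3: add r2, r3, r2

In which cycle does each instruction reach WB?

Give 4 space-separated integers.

I0 sub r3 <- r3,r2: IF@1 ID@2 stall=0 (-) EX@3 MEM@4 WB@5
I1 add r1 <- r1,r1: IF@2 ID@3 stall=0 (-) EX@4 MEM@5 WB@6
I2 ld r4 <- r1: IF@3 ID@4 stall=2 (RAW on I1.r1 (WB@6)) EX@7 MEM@8 WB@9
I3 add r2 <- r3,r2: IF@4 ID@7 stall=0 (-) EX@8 MEM@9 WB@10

Answer: 5 6 9 10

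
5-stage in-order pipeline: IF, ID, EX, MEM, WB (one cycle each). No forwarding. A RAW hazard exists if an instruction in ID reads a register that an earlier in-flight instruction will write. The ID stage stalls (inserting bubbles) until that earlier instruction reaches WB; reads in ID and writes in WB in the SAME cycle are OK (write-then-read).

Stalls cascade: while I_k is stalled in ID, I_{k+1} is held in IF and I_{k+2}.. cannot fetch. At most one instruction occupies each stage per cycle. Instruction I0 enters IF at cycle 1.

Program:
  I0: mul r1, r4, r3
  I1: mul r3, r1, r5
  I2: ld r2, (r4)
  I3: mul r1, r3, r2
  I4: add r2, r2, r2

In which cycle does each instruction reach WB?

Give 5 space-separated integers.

I0 mul r1 <- r4,r3: IF@1 ID@2 stall=0 (-) EX@3 MEM@4 WB@5
I1 mul r3 <- r1,r5: IF@2 ID@3 stall=2 (RAW on I0.r1 (WB@5)) EX@6 MEM@7 WB@8
I2 ld r2 <- r4: IF@3 ID@6 stall=0 (-) EX@7 MEM@8 WB@9
I3 mul r1 <- r3,r2: IF@6 ID@7 stall=2 (RAW on I2.r2 (WB@9)) EX@10 MEM@11 WB@12
I4 add r2 <- r2,r2: IF@7 ID@10 stall=0 (-) EX@11 MEM@12 WB@13

Answer: 5 8 9 12 13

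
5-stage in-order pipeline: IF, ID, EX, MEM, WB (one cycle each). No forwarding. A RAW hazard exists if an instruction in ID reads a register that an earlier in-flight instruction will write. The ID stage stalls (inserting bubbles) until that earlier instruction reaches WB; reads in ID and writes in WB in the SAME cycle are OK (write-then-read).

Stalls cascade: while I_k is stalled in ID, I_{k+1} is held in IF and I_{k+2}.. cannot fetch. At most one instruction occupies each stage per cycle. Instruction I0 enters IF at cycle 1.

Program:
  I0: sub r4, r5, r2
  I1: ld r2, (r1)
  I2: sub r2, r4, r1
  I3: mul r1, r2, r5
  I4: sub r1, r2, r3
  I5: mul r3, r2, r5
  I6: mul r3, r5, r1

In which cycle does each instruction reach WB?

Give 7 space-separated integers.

Answer: 5 6 8 11 12 13 15

Derivation:
I0 sub r4 <- r5,r2: IF@1 ID@2 stall=0 (-) EX@3 MEM@4 WB@5
I1 ld r2 <- r1: IF@2 ID@3 stall=0 (-) EX@4 MEM@5 WB@6
I2 sub r2 <- r4,r1: IF@3 ID@4 stall=1 (RAW on I0.r4 (WB@5)) EX@6 MEM@7 WB@8
I3 mul r1 <- r2,r5: IF@4 ID@6 stall=2 (RAW on I2.r2 (WB@8)) EX@9 MEM@10 WB@11
I4 sub r1 <- r2,r3: IF@6 ID@9 stall=0 (-) EX@10 MEM@11 WB@12
I5 mul r3 <- r2,r5: IF@9 ID@10 stall=0 (-) EX@11 MEM@12 WB@13
I6 mul r3 <- r5,r1: IF@10 ID@11 stall=1 (RAW on I4.r1 (WB@12)) EX@13 MEM@14 WB@15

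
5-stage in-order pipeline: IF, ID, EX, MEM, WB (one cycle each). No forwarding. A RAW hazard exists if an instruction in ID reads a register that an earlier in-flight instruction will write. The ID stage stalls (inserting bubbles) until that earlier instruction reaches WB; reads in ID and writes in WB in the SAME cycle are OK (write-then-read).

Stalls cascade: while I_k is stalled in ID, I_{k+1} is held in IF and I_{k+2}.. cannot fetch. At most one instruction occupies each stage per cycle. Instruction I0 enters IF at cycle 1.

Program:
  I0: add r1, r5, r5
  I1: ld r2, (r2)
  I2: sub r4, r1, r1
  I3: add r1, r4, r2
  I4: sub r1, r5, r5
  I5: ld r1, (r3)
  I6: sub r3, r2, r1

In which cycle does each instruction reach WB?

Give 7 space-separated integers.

I0 add r1 <- r5,r5: IF@1 ID@2 stall=0 (-) EX@3 MEM@4 WB@5
I1 ld r2 <- r2: IF@2 ID@3 stall=0 (-) EX@4 MEM@5 WB@6
I2 sub r4 <- r1,r1: IF@3 ID@4 stall=1 (RAW on I0.r1 (WB@5)) EX@6 MEM@7 WB@8
I3 add r1 <- r4,r2: IF@4 ID@6 stall=2 (RAW on I2.r4 (WB@8)) EX@9 MEM@10 WB@11
I4 sub r1 <- r5,r5: IF@6 ID@9 stall=0 (-) EX@10 MEM@11 WB@12
I5 ld r1 <- r3: IF@9 ID@10 stall=0 (-) EX@11 MEM@12 WB@13
I6 sub r3 <- r2,r1: IF@10 ID@11 stall=2 (RAW on I5.r1 (WB@13)) EX@14 MEM@15 WB@16

Answer: 5 6 8 11 12 13 16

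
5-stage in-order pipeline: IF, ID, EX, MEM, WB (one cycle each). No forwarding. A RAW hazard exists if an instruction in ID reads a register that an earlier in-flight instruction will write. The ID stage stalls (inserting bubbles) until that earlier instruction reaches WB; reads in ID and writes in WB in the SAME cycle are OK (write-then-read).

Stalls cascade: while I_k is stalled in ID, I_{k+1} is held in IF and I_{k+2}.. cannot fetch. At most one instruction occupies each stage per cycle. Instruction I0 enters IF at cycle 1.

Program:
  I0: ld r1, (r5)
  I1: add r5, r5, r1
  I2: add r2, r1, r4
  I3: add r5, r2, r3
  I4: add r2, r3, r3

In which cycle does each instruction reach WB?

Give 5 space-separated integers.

Answer: 5 8 9 12 13

Derivation:
I0 ld r1 <- r5: IF@1 ID@2 stall=0 (-) EX@3 MEM@4 WB@5
I1 add r5 <- r5,r1: IF@2 ID@3 stall=2 (RAW on I0.r1 (WB@5)) EX@6 MEM@7 WB@8
I2 add r2 <- r1,r4: IF@3 ID@6 stall=0 (-) EX@7 MEM@8 WB@9
I3 add r5 <- r2,r3: IF@6 ID@7 stall=2 (RAW on I2.r2 (WB@9)) EX@10 MEM@11 WB@12
I4 add r2 <- r3,r3: IF@7 ID@10 stall=0 (-) EX@11 MEM@12 WB@13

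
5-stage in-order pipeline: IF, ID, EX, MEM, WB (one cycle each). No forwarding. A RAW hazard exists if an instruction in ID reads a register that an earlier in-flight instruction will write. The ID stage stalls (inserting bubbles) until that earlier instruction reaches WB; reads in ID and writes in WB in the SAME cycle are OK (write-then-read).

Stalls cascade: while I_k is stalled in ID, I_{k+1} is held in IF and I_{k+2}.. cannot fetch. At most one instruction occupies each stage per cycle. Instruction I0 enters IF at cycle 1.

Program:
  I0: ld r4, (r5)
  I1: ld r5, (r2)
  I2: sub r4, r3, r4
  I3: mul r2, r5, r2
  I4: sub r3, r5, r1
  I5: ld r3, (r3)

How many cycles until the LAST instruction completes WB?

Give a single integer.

Answer: 13

Derivation:
I0 ld r4 <- r5: IF@1 ID@2 stall=0 (-) EX@3 MEM@4 WB@5
I1 ld r5 <- r2: IF@2 ID@3 stall=0 (-) EX@4 MEM@5 WB@6
I2 sub r4 <- r3,r4: IF@3 ID@4 stall=1 (RAW on I0.r4 (WB@5)) EX@6 MEM@7 WB@8
I3 mul r2 <- r5,r2: IF@4 ID@6 stall=0 (-) EX@7 MEM@8 WB@9
I4 sub r3 <- r5,r1: IF@6 ID@7 stall=0 (-) EX@8 MEM@9 WB@10
I5 ld r3 <- r3: IF@7 ID@8 stall=2 (RAW on I4.r3 (WB@10)) EX@11 MEM@12 WB@13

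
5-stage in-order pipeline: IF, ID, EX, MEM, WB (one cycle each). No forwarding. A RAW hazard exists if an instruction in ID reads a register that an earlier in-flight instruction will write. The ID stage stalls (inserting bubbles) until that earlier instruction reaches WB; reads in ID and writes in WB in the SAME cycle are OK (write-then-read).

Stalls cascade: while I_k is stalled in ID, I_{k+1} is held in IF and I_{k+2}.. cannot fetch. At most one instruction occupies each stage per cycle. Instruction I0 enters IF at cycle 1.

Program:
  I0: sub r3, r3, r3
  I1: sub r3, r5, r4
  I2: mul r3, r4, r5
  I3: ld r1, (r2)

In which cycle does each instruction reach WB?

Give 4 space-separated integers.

Answer: 5 6 7 8

Derivation:
I0 sub r3 <- r3,r3: IF@1 ID@2 stall=0 (-) EX@3 MEM@4 WB@5
I1 sub r3 <- r5,r4: IF@2 ID@3 stall=0 (-) EX@4 MEM@5 WB@6
I2 mul r3 <- r4,r5: IF@3 ID@4 stall=0 (-) EX@5 MEM@6 WB@7
I3 ld r1 <- r2: IF@4 ID@5 stall=0 (-) EX@6 MEM@7 WB@8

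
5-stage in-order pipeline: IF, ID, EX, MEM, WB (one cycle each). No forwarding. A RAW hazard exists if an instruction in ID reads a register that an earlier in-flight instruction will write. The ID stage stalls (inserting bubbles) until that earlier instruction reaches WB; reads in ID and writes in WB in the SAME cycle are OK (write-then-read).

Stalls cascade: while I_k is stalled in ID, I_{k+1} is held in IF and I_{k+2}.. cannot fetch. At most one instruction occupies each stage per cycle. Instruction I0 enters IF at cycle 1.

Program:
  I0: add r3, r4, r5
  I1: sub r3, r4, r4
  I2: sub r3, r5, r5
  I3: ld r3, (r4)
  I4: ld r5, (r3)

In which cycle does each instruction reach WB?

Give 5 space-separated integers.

I0 add r3 <- r4,r5: IF@1 ID@2 stall=0 (-) EX@3 MEM@4 WB@5
I1 sub r3 <- r4,r4: IF@2 ID@3 stall=0 (-) EX@4 MEM@5 WB@6
I2 sub r3 <- r5,r5: IF@3 ID@4 stall=0 (-) EX@5 MEM@6 WB@7
I3 ld r3 <- r4: IF@4 ID@5 stall=0 (-) EX@6 MEM@7 WB@8
I4 ld r5 <- r3: IF@5 ID@6 stall=2 (RAW on I3.r3 (WB@8)) EX@9 MEM@10 WB@11

Answer: 5 6 7 8 11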